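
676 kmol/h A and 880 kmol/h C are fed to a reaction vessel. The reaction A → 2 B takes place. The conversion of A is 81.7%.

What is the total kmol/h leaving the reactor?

2110 kmol/h

A reacted = 0.817 × 676 = 552.3 kmol/h; ν_A = −1, so ξ = 552.3/1 = 552.3 kmol/h.
Outlet amounts (n = n₀ + ν ξ):
  A: 676 − 1(552.3) = 123.7
  B: 0 + 2(552.3) = 1105
  C: 880 (inert)
Total out = 123.7 + 1105 + 880 = 2108 kmol/h.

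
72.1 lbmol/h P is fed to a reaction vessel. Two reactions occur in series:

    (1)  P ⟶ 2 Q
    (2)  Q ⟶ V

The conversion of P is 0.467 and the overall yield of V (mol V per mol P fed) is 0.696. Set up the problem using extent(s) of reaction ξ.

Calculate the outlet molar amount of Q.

Conversion of P: P consumed = 1ξ₁ = 0.467 × 72.1 → ξ₁ = 33.67 lbmol/h.
Yield of V: 1ξ₂ / 72.1 = 0.696 → ξ₂ = 50.18 lbmol/h.
Outlet amounts (n = n₀ + Σ ν·ξ):
  P: 72.1 − 1(33.67) = 38.43
  Q: 0 + 2(33.67) − 1(50.18) = 17.16
  V: 0 + 1(50.18) = 50.18

17.2 lbmol/h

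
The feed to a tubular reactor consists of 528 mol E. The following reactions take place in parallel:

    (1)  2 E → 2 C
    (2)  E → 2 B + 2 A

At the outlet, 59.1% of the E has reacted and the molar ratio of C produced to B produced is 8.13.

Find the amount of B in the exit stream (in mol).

Conversion of E: E consumed = 0.591 × 528 = 312 mol = 2ξ₁ + 1ξ₂.
Selectivity: 2ξ₁ / (2ξ₂) = 8.13 → ξ₁ = 8.13 ξ₂.
Substitute: (2·8.13 + 1) ξ₂ = 312 → ξ₂ = 18.08 mol, ξ₁ = 147 mol.
Outlet amounts (n = n₀ + Σ ν·ξ):
  E: 528 − 2(147) − 1(18.08) = 216
  C: 0 + 2(147) = 294
  B: 0 + 2(18.08) = 36.16
  A: 0 + 2(18.08) = 36.16

36.2 mol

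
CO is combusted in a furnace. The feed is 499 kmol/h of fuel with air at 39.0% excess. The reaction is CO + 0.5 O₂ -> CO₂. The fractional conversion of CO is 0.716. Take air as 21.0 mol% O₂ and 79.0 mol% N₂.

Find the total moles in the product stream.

Stoichiometric O₂ = 0.5 × 499 = 249.5 kmol/h; O₂ fed = 249.5 × 1.390 = 346.8 kmol/h.
N₂ fed = 346.8 × 79/21 = 1305 kmol/h.
Fuel reacted = 0.716 × 499 → ξ = 357.3 kmol/h.
Outlet (n = n₀ + ν ξ):
  CO: 499 − 1(357.3) = 141.7
  O₂: 346.8 − 0.5(357.3) = 168.2
  N₂: 1305 (inert)
  CO₂: 0 + 1(357.3) = 357.3
Total out = 141.7 + 168.2 + 1305 + 357.3 = 1972 kmol/h.

1970 kmol/h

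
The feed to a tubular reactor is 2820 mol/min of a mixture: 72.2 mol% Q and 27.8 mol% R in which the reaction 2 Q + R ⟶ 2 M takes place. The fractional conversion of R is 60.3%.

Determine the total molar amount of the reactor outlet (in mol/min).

2350 mol/min

R reacted = 0.603 × 784 = 472.7 mol/min; ν_R = −1, so ξ = 472.7/1 = 472.7 mol/min.
Outlet amounts (n = n₀ + ν ξ):
  Q: 2036 − 2(472.7) = 1091
  R: 784 − 1(472.7) = 311.2
  M: 0 + 2(472.7) = 945.5
Total out = 1091 + 311.2 + 945.5 = 2347 mol/min.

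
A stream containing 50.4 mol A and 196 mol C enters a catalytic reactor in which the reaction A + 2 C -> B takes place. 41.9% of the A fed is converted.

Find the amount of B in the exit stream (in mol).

21.1 mol

A reacted = 0.419 × 50.4 = 21.12 mol; ν_A = −1, so ξ = 21.12/1 = 21.12 mol.
Outlet amounts (n = n₀ + ν ξ):
  A: 50.4 − 1(21.12) = 29.28
  C: 196 − 2(21.12) = 153.8
  B: 0 + 1(21.12) = 21.12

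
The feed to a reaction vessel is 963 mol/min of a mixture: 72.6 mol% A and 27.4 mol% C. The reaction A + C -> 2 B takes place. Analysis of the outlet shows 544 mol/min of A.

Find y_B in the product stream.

0.322

For A: n = n₀ − 1ξ → 544 = 699.1 − 1ξ, giving ξ = 155.1 mol/min.
Outlet amounts (n = n₀ + ν ξ):
  A: 699.1 − 1(155.1) = 544
  C: 263.9 − 1(155.1) = 108.7
  B: 0 + 2(155.1) = 310.3
Total out = 963 mol/min; y_B = 310.3 / 963 = 0.3222.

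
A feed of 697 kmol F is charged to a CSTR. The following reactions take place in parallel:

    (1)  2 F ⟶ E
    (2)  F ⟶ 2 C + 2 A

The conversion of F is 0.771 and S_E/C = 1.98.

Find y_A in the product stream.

Conversion of F: F consumed = 0.771 × 697 = 537.4 kmol = 2ξ₁ + 1ξ₂.
Selectivity: 1ξ₁ / (2ξ₂) = 1.98 → ξ₁ = 3.96 ξ₂.
Substitute: (2·3.96 + 1) ξ₂ = 537.4 → ξ₂ = 60.25 kmol, ξ₁ = 238.6 kmol.
Outlet amounts (n = n₀ + Σ ν·ξ):
  F: 697 − 2(238.6) − 1(60.25) = 159.6
  E: 0 + 1(238.6) = 238.6
  C: 0 + 2(60.25) = 120.5
  A: 0 + 2(60.25) = 120.5
Total out = 639.2 kmol; y_A = 120.5 / 639.2 = 0.1885.

0.189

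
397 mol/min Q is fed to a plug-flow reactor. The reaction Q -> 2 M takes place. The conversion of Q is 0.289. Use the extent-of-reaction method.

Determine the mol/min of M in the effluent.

229 mol/min

Q reacted = 0.289 × 397 = 114.7 mol/min; ν_Q = −1, so ξ = 114.7/1 = 114.7 mol/min.
Outlet amounts (n = n₀ + ν ξ):
  Q: 397 − 1(114.7) = 282.3
  M: 0 + 2(114.7) = 229.5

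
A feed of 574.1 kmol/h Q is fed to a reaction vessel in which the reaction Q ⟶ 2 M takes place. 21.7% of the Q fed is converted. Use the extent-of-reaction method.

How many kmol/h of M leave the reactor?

Q reacted = 0.217 × 574.1 = 124.6 kmol/h; ν_Q = −1, so ξ = 124.6/1 = 124.6 kmol/h.
Outlet amounts (n = n₀ + ν ξ):
  Q: 574.1 − 1(124.6) = 449.5
  M: 0 + 2(124.6) = 249.2

249 kmol/h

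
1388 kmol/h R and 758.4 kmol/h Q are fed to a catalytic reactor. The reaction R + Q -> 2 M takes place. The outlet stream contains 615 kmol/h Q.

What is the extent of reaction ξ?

For Q: n = n₀ − 1ξ → 615 = 758.4 − 1ξ, giving ξ = 143.4 kmol/h.
Outlet amounts (n = n₀ + ν ξ):
  R: 1388 − 1(143.4) = 1245
  Q: 758.4 − 1(143.4) = 615
  M: 0 + 2(143.4) = 286.8

ξ = 143 kmol/h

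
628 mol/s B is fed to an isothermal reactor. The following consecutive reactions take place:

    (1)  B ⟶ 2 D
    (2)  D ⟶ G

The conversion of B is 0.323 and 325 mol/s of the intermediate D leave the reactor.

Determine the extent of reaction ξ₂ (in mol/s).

ξ₂ = 80.7 mol/s

Conversion of B: B consumed = 1ξ₁ = 0.323 × 628 → ξ₁ = 202.8 mol/s.
D balance: n_D = 0 + 2ξ₁ − 1ξ₂ = 325 → ξ₂ = (2·202.8 − 325)/1 = 80.69 mol/s.
Outlet amounts (n = n₀ + Σ ν·ξ):
  B: 628 − 1(202.8) = 425.2
  D: 0 + 2(202.8) − 1(80.69) = 325
  G: 0 + 1(80.69) = 80.69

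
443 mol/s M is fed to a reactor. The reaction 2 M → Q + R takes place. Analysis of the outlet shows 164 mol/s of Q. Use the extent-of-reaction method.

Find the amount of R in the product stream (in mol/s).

164 mol/s

For Q: n = n₀ + 1ξ → 164 = 0 + 1ξ, giving ξ = 164 mol/s.
Outlet amounts (n = n₀ + ν ξ):
  M: 443 − 2(164) = 115
  Q: 0 + 1(164) = 164
  R: 0 + 1(164) = 164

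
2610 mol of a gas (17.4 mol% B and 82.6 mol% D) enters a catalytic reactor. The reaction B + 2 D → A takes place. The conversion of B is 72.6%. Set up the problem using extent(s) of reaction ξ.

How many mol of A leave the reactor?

330 mol

B reacted = 0.726 × 454.1 = 329.7 mol; ν_B = −1, so ξ = 329.7/1 = 329.7 mol.
Outlet amounts (n = n₀ + ν ξ):
  B: 454.1 − 1(329.7) = 124.4
  D: 2156 − 2(329.7) = 1496
  A: 0 + 1(329.7) = 329.7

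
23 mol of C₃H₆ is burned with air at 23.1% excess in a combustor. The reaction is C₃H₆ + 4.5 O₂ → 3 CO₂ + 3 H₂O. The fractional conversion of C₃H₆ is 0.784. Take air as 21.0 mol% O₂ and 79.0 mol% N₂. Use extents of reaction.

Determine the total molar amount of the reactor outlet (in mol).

Stoichiometric O₂ = 4.5 × 23 = 103.5 mol; O₂ fed = 103.5 × 1.231 = 127.4 mol.
N₂ fed = 127.4 × 79/21 = 479.3 mol.
Fuel reacted = 0.784 × 23 → ξ = 18.03 mol.
Outlet (n = n₀ + ν ξ):
  C₃H₆: 23 − 1(18.03) = 4.968
  O₂: 127.4 − 4.5(18.03) = 46.26
  N₂: 479.3 (inert)
  CO₂: 0 + 3(18.03) = 54.1
  H₂O: 0 + 3(18.03) = 54.1
Total out = 4.968 + 46.26 + 479.3 + 54.1 + 54.1 = 638.7 mol.

639 mol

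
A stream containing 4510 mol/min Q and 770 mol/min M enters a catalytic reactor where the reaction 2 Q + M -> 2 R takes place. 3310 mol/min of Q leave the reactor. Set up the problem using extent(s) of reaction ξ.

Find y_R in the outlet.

For Q: n = n₀ − 2ξ → 3310 = 4510 − 2ξ, giving ξ = 600 mol/min.
Outlet amounts (n = n₀ + ν ξ):
  Q: 4510 − 2(600) = 3310
  M: 770 − 1(600) = 170
  R: 0 + 2(600) = 1200
Total out = 4680 mol/min; y_R = 1200 / 4680 = 0.2564.

0.256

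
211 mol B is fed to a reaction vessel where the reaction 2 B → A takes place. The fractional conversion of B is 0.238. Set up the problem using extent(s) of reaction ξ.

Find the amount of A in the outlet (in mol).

25.1 mol

B reacted = 0.238 × 211 = 50.22 mol; ν_B = −2, so ξ = 50.22/2 = 25.11 mol.
Outlet amounts (n = n₀ + ν ξ):
  B: 211 − 2(25.11) = 160.8
  A: 0 + 1(25.11) = 25.11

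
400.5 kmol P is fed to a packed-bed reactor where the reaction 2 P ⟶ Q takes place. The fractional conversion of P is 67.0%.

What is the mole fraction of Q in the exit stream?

0.504

P reacted = 0.67 × 400.5 = 268.3 kmol; ν_P = −2, so ξ = 268.3/2 = 134.2 kmol.
Outlet amounts (n = n₀ + ν ξ):
  P: 400.5 − 2(134.2) = 132.2
  Q: 0 + 1(134.2) = 134.2
Total out = 266.3 kmol; y_Q = 134.2 / 266.3 = 0.5038.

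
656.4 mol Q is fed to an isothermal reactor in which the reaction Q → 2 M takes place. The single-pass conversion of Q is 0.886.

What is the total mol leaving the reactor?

1240 mol

Q reacted = 0.886 × 656.4 = 581.6 mol; ν_Q = −1, so ξ = 581.6/1 = 581.6 mol.
Outlet amounts (n = n₀ + ν ξ):
  Q: 656.4 − 1(581.6) = 74.83
  M: 0 + 2(581.6) = 1163
Total out = 74.83 + 1163 = 1238 mol.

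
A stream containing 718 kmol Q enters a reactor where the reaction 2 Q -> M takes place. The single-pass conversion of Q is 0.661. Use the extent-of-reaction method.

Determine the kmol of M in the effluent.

237 kmol

Q reacted = 0.661 × 718 = 474.6 kmol; ν_Q = −2, so ξ = 474.6/2 = 237.3 kmol.
Outlet amounts (n = n₀ + ν ξ):
  Q: 718 − 2(237.3) = 243.4
  M: 0 + 1(237.3) = 237.3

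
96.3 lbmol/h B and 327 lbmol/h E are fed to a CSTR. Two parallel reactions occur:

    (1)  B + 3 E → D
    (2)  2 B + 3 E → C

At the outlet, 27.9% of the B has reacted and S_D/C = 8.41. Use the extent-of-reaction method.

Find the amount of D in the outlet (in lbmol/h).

21.7 lbmol/h

Conversion of B: B consumed = 0.279 × 96.3 = 26.87 lbmol/h = 1ξ₁ + 2ξ₂.
Selectivity: 1ξ₁ / (1ξ₂) = 8.41 → ξ₁ = 8.41 ξ₂.
Substitute: (1·8.41 + 2) ξ₂ = 26.87 → ξ₂ = 2.581 lbmol/h, ξ₁ = 21.71 lbmol/h.
Outlet amounts (n = n₀ + Σ ν·ξ):
  B: 96.3 − 1(21.71) − 2(2.581) = 69.43
  E: 327 − 3(21.71) − 3(2.581) = 254.1
  D: 0 + 1(21.71) = 21.71
  C: 0 + 1(2.581) = 2.581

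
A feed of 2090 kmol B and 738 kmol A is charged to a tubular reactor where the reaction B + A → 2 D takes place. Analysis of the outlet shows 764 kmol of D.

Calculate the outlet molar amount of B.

1710 kmol

For D: n = n₀ + 2ξ → 764 = 0 + 2ξ, giving ξ = 382 kmol.
Outlet amounts (n = n₀ + ν ξ):
  B: 2090 − 1(382) = 1708
  A: 738 − 1(382) = 356
  D: 0 + 2(382) = 764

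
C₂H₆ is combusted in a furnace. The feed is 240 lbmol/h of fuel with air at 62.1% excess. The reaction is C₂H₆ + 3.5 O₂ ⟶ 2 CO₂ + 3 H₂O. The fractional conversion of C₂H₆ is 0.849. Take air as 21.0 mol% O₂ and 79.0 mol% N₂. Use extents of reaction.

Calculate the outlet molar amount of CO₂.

408 lbmol/h

Stoichiometric O₂ = 3.5 × 240 = 840 lbmol/h; O₂ fed = 840 × 1.621 = 1362 lbmol/h.
N₂ fed = 1362 × 79/21 = 5122 lbmol/h.
Fuel reacted = 0.849 × 240 → ξ = 203.8 lbmol/h.
Outlet (n = n₀ + ν ξ):
  C₂H₆: 240 − 1(203.8) = 36.24
  O₂: 1362 − 3.5(203.8) = 648.5
  N₂: 5122 (inert)
  CO₂: 0 + 2(203.8) = 407.5
  H₂O: 0 + 3(203.8) = 611.3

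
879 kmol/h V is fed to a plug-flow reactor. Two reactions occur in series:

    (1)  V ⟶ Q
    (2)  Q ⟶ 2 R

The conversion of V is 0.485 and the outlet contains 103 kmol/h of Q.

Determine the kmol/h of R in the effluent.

Conversion of V: V consumed = 1ξ₁ = 0.485 × 879 → ξ₁ = 426.3 kmol/h.
Q balance: n_Q = 0 + 1ξ₁ − 1ξ₂ = 103 → ξ₂ = (1·426.3 − 103)/1 = 323.3 kmol/h.
Outlet amounts (n = n₀ + Σ ν·ξ):
  V: 879 − 1(426.3) = 452.7
  Q: 0 + 1(426.3) − 1(323.3) = 103
  R: 0 + 2(323.3) = 646.6

647 kmol/h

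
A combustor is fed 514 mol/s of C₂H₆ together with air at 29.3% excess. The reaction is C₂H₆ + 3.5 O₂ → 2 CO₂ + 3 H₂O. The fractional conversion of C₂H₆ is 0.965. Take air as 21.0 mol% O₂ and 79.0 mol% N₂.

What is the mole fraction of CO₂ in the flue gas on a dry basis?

0.0958

Stoichiometric O₂ = 3.5 × 514 = 1799 mol/s; O₂ fed = 1799 × 1.293 = 2326 mol/s.
N₂ fed = 2326 × 79/21 = 8751 mol/s.
Fuel reacted = 0.965 × 514 → ξ = 496 mol/s.
Outlet (n = n₀ + ν ξ):
  C₂H₆: 514 − 1(496) = 17.99
  O₂: 2326 − 3.5(496) = 590.1
  N₂: 8751 (inert)
  CO₂: 0 + 2(496) = 992
  H₂O: 0 + 3(496) = 1488
Dry total = 10350 mol/s; y_CO₂ (dry) = 992 / 10350 = 0.09584.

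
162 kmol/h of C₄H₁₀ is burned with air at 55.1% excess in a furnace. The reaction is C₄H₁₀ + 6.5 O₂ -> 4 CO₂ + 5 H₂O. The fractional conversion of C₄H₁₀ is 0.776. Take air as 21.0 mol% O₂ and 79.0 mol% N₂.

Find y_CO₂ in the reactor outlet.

Stoichiometric O₂ = 6.5 × 162 = 1053 kmol/h; O₂ fed = 1053 × 1.551 = 1633 kmol/h.
N₂ fed = 1633 × 79/21 = 6144 kmol/h.
Fuel reacted = 0.776 × 162 → ξ = 125.7 kmol/h.
Outlet (n = n₀ + ν ξ):
  C₄H₁₀: 162 − 1(125.7) = 36.29
  O₂: 1633 − 6.5(125.7) = 816.1
  N₂: 6144 (inert)
  CO₂: 0 + 4(125.7) = 502.8
  H₂O: 0 + 5(125.7) = 628.6
Total out = 8128 kmol/h; y_CO₂ = 502.8 / 8128 = 0.06187.

0.0619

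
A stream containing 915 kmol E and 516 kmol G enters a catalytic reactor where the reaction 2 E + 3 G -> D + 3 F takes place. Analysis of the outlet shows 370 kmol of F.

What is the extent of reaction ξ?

ξ = 123 kmol

For F: n = n₀ + 3ξ → 370 = 0 + 3ξ, giving ξ = 123.3 kmol.
Outlet amounts (n = n₀ + ν ξ):
  E: 915 − 2(123.3) = 668.3
  G: 516 − 3(123.3) = 146
  D: 0 + 1(123.3) = 123.3
  F: 0 + 3(123.3) = 370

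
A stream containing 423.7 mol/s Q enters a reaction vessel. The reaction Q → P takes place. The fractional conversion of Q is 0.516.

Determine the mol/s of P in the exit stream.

219 mol/s

Q reacted = 0.516 × 423.7 = 218.6 mol/s; ν_Q = −1, so ξ = 218.6/1 = 218.6 mol/s.
Outlet amounts (n = n₀ + ν ξ):
  Q: 423.7 − 1(218.6) = 205.1
  P: 0 + 1(218.6) = 218.6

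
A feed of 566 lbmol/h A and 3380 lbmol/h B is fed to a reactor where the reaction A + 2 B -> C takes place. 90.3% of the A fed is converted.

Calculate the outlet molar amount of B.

2360 lbmol/h

A reacted = 0.903 × 566 = 511.1 lbmol/h; ν_A = −1, so ξ = 511.1/1 = 511.1 lbmol/h.
Outlet amounts (n = n₀ + ν ξ):
  A: 566 − 1(511.1) = 54.9
  B: 3380 − 2(511.1) = 2358
  C: 0 + 1(511.1) = 511.1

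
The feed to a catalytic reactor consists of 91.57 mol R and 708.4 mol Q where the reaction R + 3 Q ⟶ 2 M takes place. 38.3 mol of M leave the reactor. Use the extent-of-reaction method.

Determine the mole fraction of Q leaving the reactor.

0.855

For M: n = n₀ + 2ξ → 38.3 = 0 + 2ξ, giving ξ = 19.15 mol.
Outlet amounts (n = n₀ + ν ξ):
  R: 91.57 − 1(19.15) = 72.42
  Q: 708.4 − 3(19.15) = 650.9
  M: 0 + 2(19.15) = 38.3
Total out = 761.7 mol; y_Q = 650.9 / 761.7 = 0.8546.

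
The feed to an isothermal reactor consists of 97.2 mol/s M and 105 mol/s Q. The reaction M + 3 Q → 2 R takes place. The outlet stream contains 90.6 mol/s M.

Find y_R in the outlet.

0.0698

For M: n = n₀ − 1ξ → 90.6 = 97.2 − 1ξ, giving ξ = 6.6 mol/s.
Outlet amounts (n = n₀ + ν ξ):
  M: 97.2 − 1(6.6) = 90.6
  Q: 105 − 3(6.6) = 85.2
  R: 0 + 2(6.6) = 13.2
Total out = 189 mol/s; y_R = 13.2 / 189 = 0.06984.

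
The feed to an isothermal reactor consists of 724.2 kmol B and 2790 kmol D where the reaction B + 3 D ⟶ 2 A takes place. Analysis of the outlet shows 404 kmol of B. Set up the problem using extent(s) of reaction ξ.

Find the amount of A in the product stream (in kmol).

For B: n = n₀ − 1ξ → 404 = 724.2 − 1ξ, giving ξ = 320.2 kmol.
Outlet amounts (n = n₀ + ν ξ):
  B: 724.2 − 1(320.2) = 404
  D: 2790 − 3(320.2) = 1829
  A: 0 + 2(320.2) = 640.4

640 kmol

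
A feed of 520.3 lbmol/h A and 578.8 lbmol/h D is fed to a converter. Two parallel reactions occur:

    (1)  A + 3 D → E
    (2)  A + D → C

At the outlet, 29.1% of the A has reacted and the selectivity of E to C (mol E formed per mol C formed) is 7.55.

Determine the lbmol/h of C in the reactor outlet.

Conversion of A: A consumed = 0.291 × 520.3 = 151.4 lbmol/h = 1ξ₁ + 1ξ₂.
Selectivity: 1ξ₁ / (1ξ₂) = 7.55 → ξ₁ = 7.55 ξ₂.
Substitute: (1·7.55 + 1) ξ₂ = 151.4 → ξ₂ = 17.71 lbmol/h, ξ₁ = 133.7 lbmol/h.
Outlet amounts (n = n₀ + Σ ν·ξ):
  A: 520.3 − 1(133.7) − 1(17.71) = 368.9
  D: 578.8 − 3(133.7) − 1(17.71) = 160
  E: 0 + 1(133.7) = 133.7
  C: 0 + 1(17.71) = 17.71

17.7 lbmol/h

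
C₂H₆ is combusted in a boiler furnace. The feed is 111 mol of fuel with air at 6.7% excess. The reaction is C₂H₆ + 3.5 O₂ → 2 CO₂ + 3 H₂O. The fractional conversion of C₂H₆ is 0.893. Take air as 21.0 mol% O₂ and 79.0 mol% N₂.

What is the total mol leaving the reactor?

2130 mol

Stoichiometric O₂ = 3.5 × 111 = 388.5 mol; O₂ fed = 388.5 × 1.067 = 414.5 mol.
N₂ fed = 414.5 × 79/21 = 1559 mol.
Fuel reacted = 0.893 × 111 → ξ = 99.12 mol.
Outlet (n = n₀ + ν ξ):
  C₂H₆: 111 − 1(99.12) = 11.88
  O₂: 414.5 − 3.5(99.12) = 67.6
  N₂: 1559 (inert)
  CO₂: 0 + 2(99.12) = 198.2
  H₂O: 0 + 3(99.12) = 297.4
Total out = 11.88 + 67.6 + 1559 + 198.2 + 297.4 = 2135 mol.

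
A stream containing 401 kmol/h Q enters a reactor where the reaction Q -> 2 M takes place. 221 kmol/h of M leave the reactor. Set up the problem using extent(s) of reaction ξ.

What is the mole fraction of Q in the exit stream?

For M: n = n₀ + 2ξ → 221 = 0 + 2ξ, giving ξ = 110.5 kmol/h.
Outlet amounts (n = n₀ + ν ξ):
  Q: 401 − 1(110.5) = 290.5
  M: 0 + 2(110.5) = 221
Total out = 511.5 kmol/h; y_Q = 290.5 / 511.5 = 0.5679.

0.568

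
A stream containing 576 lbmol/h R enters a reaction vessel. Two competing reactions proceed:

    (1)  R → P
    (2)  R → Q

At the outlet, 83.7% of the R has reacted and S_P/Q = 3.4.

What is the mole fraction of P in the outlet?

0.647

Conversion of R: R consumed = 0.837 × 576 = 482.1 lbmol/h = 1ξ₁ + 1ξ₂.
Selectivity: 1ξ₁ / (1ξ₂) = 3.4 → ξ₁ = 3.4 ξ₂.
Substitute: (1·3.4 + 1) ξ₂ = 482.1 → ξ₂ = 109.6 lbmol/h, ξ₁ = 372.5 lbmol/h.
Outlet amounts (n = n₀ + Σ ν·ξ):
  R: 576 − 1(372.5) − 1(109.6) = 93.89
  P: 0 + 1(372.5) = 372.5
  Q: 0 + 1(109.6) = 109.6
Total out = 576 lbmol/h; y_P = 372.5 / 576 = 0.6468.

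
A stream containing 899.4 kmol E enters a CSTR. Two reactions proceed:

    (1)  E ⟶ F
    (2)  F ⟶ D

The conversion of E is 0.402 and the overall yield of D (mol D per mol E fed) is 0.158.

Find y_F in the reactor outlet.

Conversion of E: E consumed = 1ξ₁ = 0.402 × 899.4 → ξ₁ = 361.6 kmol.
Yield of D: 1ξ₂ / 899.4 = 0.158 → ξ₂ = 142.1 kmol.
Outlet amounts (n = n₀ + Σ ν·ξ):
  E: 899.4 − 1(361.6) = 537.8
  F: 0 + 1(361.6) − 1(142.1) = 219.5
  D: 0 + 1(142.1) = 142.1
Total out = 899.4 kmol; y_F = 219.5 / 899.4 = 0.244.

0.244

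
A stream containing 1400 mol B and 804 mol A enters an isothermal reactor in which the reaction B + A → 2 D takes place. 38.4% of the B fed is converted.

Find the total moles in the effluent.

2200 mol

B reacted = 0.384 × 1400 = 537.6 mol; ν_B = −1, so ξ = 537.6/1 = 537.6 mol.
Outlet amounts (n = n₀ + ν ξ):
  B: 1400 − 1(537.6) = 862.4
  A: 804 − 1(537.6) = 266.4
  D: 0 + 2(537.6) = 1075
Total out = 862.4 + 266.4 + 1075 = 2204 mol.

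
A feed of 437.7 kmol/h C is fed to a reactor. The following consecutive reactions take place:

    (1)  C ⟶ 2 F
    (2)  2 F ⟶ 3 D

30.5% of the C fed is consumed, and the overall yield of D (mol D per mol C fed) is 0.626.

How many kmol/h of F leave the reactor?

Conversion of C: C consumed = 1ξ₁ = 0.305 × 437.7 → ξ₁ = 133.5 kmol/h.
Yield of D: 3ξ₂ / 437.7 = 0.626 → ξ₂ = 91.33 kmol/h.
Outlet amounts (n = n₀ + Σ ν·ξ):
  C: 437.7 − 1(133.5) = 304.2
  F: 0 + 2(133.5) − 2(91.33) = 84.33
  D: 0 + 3(91.33) = 274

84.3 kmol/h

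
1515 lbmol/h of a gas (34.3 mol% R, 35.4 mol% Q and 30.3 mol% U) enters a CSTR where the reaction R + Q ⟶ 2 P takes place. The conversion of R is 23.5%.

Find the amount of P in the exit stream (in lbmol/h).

R reacted = 0.235 × 519.6 = 122.1 lbmol/h; ν_R = −1, so ξ = 122.1/1 = 122.1 lbmol/h.
Outlet amounts (n = n₀ + ν ξ):
  R: 519.6 − 1(122.1) = 397.5
  Q: 536.3 − 1(122.1) = 414.2
  P: 0 + 2(122.1) = 244.2
  U: 459 (inert)

244 lbmol/h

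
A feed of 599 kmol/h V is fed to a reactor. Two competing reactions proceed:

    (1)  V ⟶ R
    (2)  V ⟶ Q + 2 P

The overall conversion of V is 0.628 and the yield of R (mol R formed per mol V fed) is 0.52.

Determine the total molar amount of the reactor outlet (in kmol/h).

Yield of R: 1ξ₁ / 599 = 0.52 → ξ₁ = 311.5 kmol/h.
Conversion of V: 1ξ₁ + 1ξ₂ = 0.628 × 599 = 376.2 → ξ₂ = 64.69 kmol/h.
Outlet amounts (n = n₀ + Σ ν·ξ):
  V: 599 − 1(311.5) − 1(64.69) = 222.8
  R: 0 + 1(311.5) = 311.5
  Q: 0 + 1(64.69) = 64.69
  P: 0 + 2(64.69) = 129.4
Total out = 222.8 + 311.5 + 64.69 + 129.4 = 728.4 kmol/h.

728 kmol/h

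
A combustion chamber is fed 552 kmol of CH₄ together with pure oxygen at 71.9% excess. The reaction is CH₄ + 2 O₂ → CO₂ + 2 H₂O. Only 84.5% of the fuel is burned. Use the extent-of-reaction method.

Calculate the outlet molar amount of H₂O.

933 kmol

Stoichiometric O₂ = 2 × 552 = 1104 kmol; O₂ fed = 1104 × 1.719 = 1898 kmol.
Fuel reacted = 0.845 × 552 → ξ = 466.4 kmol.
Outlet (n = n₀ + ν ξ):
  CH₄: 552 − 1(466.4) = 85.56
  O₂: 1898 − 2(466.4) = 964.9
  CO₂: 0 + 1(466.4) = 466.4
  H₂O: 0 + 2(466.4) = 932.9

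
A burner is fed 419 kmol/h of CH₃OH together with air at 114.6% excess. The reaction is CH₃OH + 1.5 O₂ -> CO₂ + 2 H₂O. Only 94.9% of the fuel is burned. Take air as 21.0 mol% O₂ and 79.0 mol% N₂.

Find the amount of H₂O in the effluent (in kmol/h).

Stoichiometric O₂ = 1.5 × 419 = 628.5 kmol/h; O₂ fed = 628.5 × 2.146 = 1349 kmol/h.
N₂ fed = 1349 × 79/21 = 5074 kmol/h.
Fuel reacted = 0.949 × 419 → ξ = 397.6 kmol/h.
Outlet (n = n₀ + ν ξ):
  CH₃OH: 419 − 1(397.6) = 21.37
  O₂: 1349 − 1.5(397.6) = 752.3
  N₂: 5074 (inert)
  CO₂: 0 + 1(397.6) = 397.6
  H₂O: 0 + 2(397.6) = 795.3

795 kmol/h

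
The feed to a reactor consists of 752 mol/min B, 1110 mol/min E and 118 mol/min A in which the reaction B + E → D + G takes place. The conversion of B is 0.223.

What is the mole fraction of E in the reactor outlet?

0.476

B reacted = 0.223 × 752 = 167.7 mol/min; ν_B = −1, so ξ = 167.7/1 = 167.7 mol/min.
Outlet amounts (n = n₀ + ν ξ):
  B: 752 − 1(167.7) = 584.3
  E: 1110 − 1(167.7) = 942.3
  D: 0 + 1(167.7) = 167.7
  G: 0 + 1(167.7) = 167.7
  A: 118 (inert)
Total out = 1980 mol/min; y_E = 942.3 / 1980 = 0.4759.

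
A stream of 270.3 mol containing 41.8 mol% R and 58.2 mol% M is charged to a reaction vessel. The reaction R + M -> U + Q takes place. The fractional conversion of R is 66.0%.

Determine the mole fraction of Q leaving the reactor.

0.276

R reacted = 0.66 × 113 = 74.57 mol; ν_R = −1, so ξ = 74.57/1 = 74.57 mol.
Outlet amounts (n = n₀ + ν ξ):
  R: 113 − 1(74.57) = 38.42
  M: 157.3 − 1(74.57) = 82.74
  U: 0 + 1(74.57) = 74.57
  Q: 0 + 1(74.57) = 74.57
Total out = 270.3 mol; y_Q = 74.57 / 270.3 = 0.2759.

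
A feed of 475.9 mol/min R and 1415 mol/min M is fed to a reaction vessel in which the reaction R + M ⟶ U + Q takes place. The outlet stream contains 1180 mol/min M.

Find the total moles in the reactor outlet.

For M: n = n₀ − 1ξ → 1180 = 1415 − 1ξ, giving ξ = 235 mol/min.
Outlet amounts (n = n₀ + ν ξ):
  R: 475.9 − 1(235) = 240.9
  M: 1415 − 1(235) = 1180
  U: 0 + 1(235) = 235
  Q: 0 + 1(235) = 235
Total out = 240.9 + 1180 + 235 + 235 = 1891 mol/min.

1890 mol/min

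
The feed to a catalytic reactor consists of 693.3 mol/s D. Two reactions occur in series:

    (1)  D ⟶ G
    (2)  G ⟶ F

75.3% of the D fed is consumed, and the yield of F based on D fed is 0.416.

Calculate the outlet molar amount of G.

Conversion of D: D consumed = 1ξ₁ = 0.753 × 693.3 → ξ₁ = 522.1 mol/s.
Yield of F: 1ξ₂ / 693.3 = 0.416 → ξ₂ = 288.4 mol/s.
Outlet amounts (n = n₀ + Σ ν·ξ):
  D: 693.3 − 1(522.1) = 171.2
  G: 0 + 1(522.1) − 1(288.4) = 233.6
  F: 0 + 1(288.4) = 288.4

234 mol/s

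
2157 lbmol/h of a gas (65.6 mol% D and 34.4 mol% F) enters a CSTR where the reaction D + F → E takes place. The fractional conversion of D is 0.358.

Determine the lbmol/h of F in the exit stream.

235 lbmol/h

D reacted = 0.358 × 1415 = 506.6 lbmol/h; ν_D = −1, so ξ = 506.6/1 = 506.6 lbmol/h.
Outlet amounts (n = n₀ + ν ξ):
  D: 1415 − 1(506.6) = 908.4
  F: 742 − 1(506.6) = 235.4
  E: 0 + 1(506.6) = 506.6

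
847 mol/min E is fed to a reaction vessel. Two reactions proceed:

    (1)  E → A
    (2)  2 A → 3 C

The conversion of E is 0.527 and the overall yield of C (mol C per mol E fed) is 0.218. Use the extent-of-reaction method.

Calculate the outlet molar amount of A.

323 mol/min

Conversion of E: E consumed = 1ξ₁ = 0.527 × 847 → ξ₁ = 446.4 mol/min.
Yield of C: 3ξ₂ / 847 = 0.218 → ξ₂ = 61.55 mol/min.
Outlet amounts (n = n₀ + Σ ν·ξ):
  E: 847 − 1(446.4) = 400.6
  A: 0 + 1(446.4) − 2(61.55) = 323.3
  C: 0 + 3(61.55) = 184.6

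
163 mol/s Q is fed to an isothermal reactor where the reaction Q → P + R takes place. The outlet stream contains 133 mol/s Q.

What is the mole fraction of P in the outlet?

0.155

For Q: n = n₀ − 1ξ → 133 = 163 − 1ξ, giving ξ = 30 mol/s.
Outlet amounts (n = n₀ + ν ξ):
  Q: 163 − 1(30) = 133
  P: 0 + 1(30) = 30
  R: 0 + 1(30) = 30
Total out = 193 mol/s; y_P = 30 / 193 = 0.1554.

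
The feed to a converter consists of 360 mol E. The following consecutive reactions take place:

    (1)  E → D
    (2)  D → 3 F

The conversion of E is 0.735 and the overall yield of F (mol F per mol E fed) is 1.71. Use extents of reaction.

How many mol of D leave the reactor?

59.4 mol

Conversion of E: E consumed = 1ξ₁ = 0.735 × 360 → ξ₁ = 264.6 mol.
Yield of F: 3ξ₂ / 360 = 1.71 → ξ₂ = 205.2 mol.
Outlet amounts (n = n₀ + Σ ν·ξ):
  E: 360 − 1(264.6) = 95.4
  D: 0 + 1(264.6) − 1(205.2) = 59.4
  F: 0 + 3(205.2) = 615.6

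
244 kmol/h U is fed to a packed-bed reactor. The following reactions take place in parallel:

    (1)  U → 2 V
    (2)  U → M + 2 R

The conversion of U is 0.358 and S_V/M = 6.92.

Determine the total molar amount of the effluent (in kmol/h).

351 kmol/h

Conversion of U: U consumed = 0.358 × 244 = 87.35 kmol/h = 1ξ₁ + 1ξ₂.
Selectivity: 2ξ₁ / (1ξ₂) = 6.92 → ξ₁ = 3.46 ξ₂.
Substitute: (1·3.46 + 1) ξ₂ = 87.35 → ξ₂ = 19.59 kmol/h, ξ₁ = 67.77 kmol/h.
Outlet amounts (n = n₀ + Σ ν·ξ):
  U: 244 − 1(67.77) − 1(19.59) = 156.6
  V: 0 + 2(67.77) = 135.5
  M: 0 + 1(19.59) = 19.59
  R: 0 + 2(19.59) = 39.17
Total out = 156.6 + 135.5 + 19.59 + 39.17 = 350.9 kmol/h.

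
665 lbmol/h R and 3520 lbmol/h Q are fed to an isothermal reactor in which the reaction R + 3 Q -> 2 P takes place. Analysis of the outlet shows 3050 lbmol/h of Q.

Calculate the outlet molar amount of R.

508 lbmol/h

For Q: n = n₀ − 3ξ → 3050 = 3520 − 3ξ, giving ξ = 156.7 lbmol/h.
Outlet amounts (n = n₀ + ν ξ):
  R: 665 − 1(156.7) = 508.3
  Q: 3520 − 3(156.7) = 3050
  P: 0 + 2(156.7) = 313.3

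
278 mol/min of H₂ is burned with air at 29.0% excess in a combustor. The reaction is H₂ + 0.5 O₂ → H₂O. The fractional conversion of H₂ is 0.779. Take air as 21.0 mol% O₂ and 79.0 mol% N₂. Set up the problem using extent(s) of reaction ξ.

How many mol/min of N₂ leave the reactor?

Stoichiometric O₂ = 0.5 × 278 = 139 mol/min; O₂ fed = 139 × 1.290 = 179.3 mol/min.
N₂ fed = 179.3 × 79/21 = 674.5 mol/min.
Fuel reacted = 0.779 × 278 → ξ = 216.6 mol/min.
Outlet (n = n₀ + ν ξ):
  H₂: 278 − 1(216.6) = 61.44
  O₂: 179.3 − 0.5(216.6) = 71.03
  N₂: 674.5 (inert)
  H₂O: 0 + 1(216.6) = 216.6

675 mol/min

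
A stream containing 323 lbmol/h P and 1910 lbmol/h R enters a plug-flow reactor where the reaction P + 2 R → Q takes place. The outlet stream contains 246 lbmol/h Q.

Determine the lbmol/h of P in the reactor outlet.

77 lbmol/h

For Q: n = n₀ + 1ξ → 246 = 0 + 1ξ, giving ξ = 246 lbmol/h.
Outlet amounts (n = n₀ + ν ξ):
  P: 323 − 1(246) = 77
  R: 1910 − 2(246) = 1418
  Q: 0 + 1(246) = 246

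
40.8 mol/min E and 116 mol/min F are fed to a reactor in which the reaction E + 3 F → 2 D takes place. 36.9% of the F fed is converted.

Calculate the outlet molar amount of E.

26.5 mol/min

F reacted = 0.369 × 116 = 42.8 mol/min; ν_F = −3, so ξ = 42.8/3 = 14.27 mol/min.
Outlet amounts (n = n₀ + ν ξ):
  E: 40.8 − 1(14.27) = 26.53
  F: 116 − 3(14.27) = 73.2
  D: 0 + 2(14.27) = 28.54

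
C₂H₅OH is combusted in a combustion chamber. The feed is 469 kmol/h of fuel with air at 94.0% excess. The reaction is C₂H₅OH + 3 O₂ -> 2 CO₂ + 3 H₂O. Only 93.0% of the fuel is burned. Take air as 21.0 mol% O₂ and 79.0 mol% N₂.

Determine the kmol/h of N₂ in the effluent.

10300 kmol/h

Stoichiometric O₂ = 3 × 469 = 1407 kmol/h; O₂ fed = 1407 × 1.940 = 2730 kmol/h.
N₂ fed = 2730 × 79/21 = 10270 kmol/h.
Fuel reacted = 0.93 × 469 → ξ = 436.2 kmol/h.
Outlet (n = n₀ + ν ξ):
  C₂H₅OH: 469 − 1(436.2) = 32.83
  O₂: 2730 − 3(436.2) = 1421
  N₂: 10270 (inert)
  CO₂: 0 + 2(436.2) = 872.3
  H₂O: 0 + 3(436.2) = 1309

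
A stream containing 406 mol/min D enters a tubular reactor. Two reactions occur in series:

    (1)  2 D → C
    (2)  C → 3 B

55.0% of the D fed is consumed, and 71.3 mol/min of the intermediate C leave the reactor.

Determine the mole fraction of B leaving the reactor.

Conversion of D: D consumed = 2ξ₁ = 0.55 × 406 → ξ₁ = 111.7 mol/min.
C balance: n_C = 0 + 1ξ₁ − 1ξ₂ = 71.3 → ξ₂ = (1·111.7 − 71.3)/1 = 40.35 mol/min.
Outlet amounts (n = n₀ + Σ ν·ξ):
  D: 406 − 2(111.7) = 182.7
  C: 0 + 1(111.7) − 1(40.35) = 71.3
  B: 0 + 3(40.35) = 121.1
Total out = 375.1 mol/min; y_B = 121.1 / 375.1 = 0.3228.

0.323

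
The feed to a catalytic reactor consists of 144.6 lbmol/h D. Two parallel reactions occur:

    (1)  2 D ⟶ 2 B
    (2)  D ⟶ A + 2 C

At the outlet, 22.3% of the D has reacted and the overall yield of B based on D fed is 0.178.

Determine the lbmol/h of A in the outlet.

Yield of B: 2ξ₁ / 144.6 = 0.178 → ξ₁ = 12.87 lbmol/h.
Conversion of D: 2ξ₁ + 1ξ₂ = 0.223 × 144.6 = 32.25 → ξ₂ = 6.507 lbmol/h.
Outlet amounts (n = n₀ + Σ ν·ξ):
  D: 144.6 − 2(12.87) − 1(6.507) = 112.4
  B: 0 + 2(12.87) = 25.74
  A: 0 + 1(6.507) = 6.507
  C: 0 + 2(6.507) = 13.01

6.51 lbmol/h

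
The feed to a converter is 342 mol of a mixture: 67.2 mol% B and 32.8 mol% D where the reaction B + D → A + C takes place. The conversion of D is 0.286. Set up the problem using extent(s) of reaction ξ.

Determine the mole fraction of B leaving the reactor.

D reacted = 0.286 × 112.2 = 32.08 mol; ν_D = −1, so ξ = 32.08/1 = 32.08 mol.
Outlet amounts (n = n₀ + ν ξ):
  B: 229.8 − 1(32.08) = 197.7
  D: 112.2 − 1(32.08) = 80.09
  A: 0 + 1(32.08) = 32.08
  C: 0 + 1(32.08) = 32.08
Total out = 342 mol; y_B = 197.7 / 342 = 0.5782.

0.578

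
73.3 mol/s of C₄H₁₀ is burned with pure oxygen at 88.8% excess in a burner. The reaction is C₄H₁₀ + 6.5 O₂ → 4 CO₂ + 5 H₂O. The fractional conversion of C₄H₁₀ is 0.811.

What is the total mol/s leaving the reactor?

1060 mol/s

Stoichiometric O₂ = 6.5 × 73.3 = 476.4 mol/s; O₂ fed = 476.4 × 1.888 = 899.5 mol/s.
Fuel reacted = 0.811 × 73.3 → ξ = 59.45 mol/s.
Outlet (n = n₀ + ν ξ):
  C₄H₁₀: 73.3 − 1(59.45) = 13.85
  O₂: 899.5 − 6.5(59.45) = 513.1
  CO₂: 0 + 4(59.45) = 237.8
  H₂O: 0 + 5(59.45) = 297.2
Total out = 13.85 + 513.1 + 237.8 + 297.2 = 1062 mol/s.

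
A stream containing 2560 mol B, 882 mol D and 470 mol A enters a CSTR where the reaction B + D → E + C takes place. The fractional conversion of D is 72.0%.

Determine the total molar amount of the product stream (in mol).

3910 mol

D reacted = 0.72 × 882 = 635 mol; ν_D = −1, so ξ = 635/1 = 635 mol.
Outlet amounts (n = n₀ + ν ξ):
  B: 2560 − 1(635) = 1925
  D: 882 − 1(635) = 247
  E: 0 + 1(635) = 635
  C: 0 + 1(635) = 635
  A: 470 (inert)
Total out = 1925 + 247 + 635 + 635 + 470 = 3912 mol.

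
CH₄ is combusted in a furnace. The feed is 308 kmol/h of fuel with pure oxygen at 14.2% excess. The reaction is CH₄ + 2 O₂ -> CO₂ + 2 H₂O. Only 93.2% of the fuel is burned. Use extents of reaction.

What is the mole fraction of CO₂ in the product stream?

0.284

Stoichiometric O₂ = 2 × 308 = 616 kmol/h; O₂ fed = 616 × 1.142 = 703.5 kmol/h.
Fuel reacted = 0.932 × 308 → ξ = 287.1 kmol/h.
Outlet (n = n₀ + ν ξ):
  CH₄: 308 − 1(287.1) = 20.94
  O₂: 703.5 − 2(287.1) = 129.4
  CO₂: 0 + 1(287.1) = 287.1
  H₂O: 0 + 2(287.1) = 574.1
Total out = 1011 kmol/h; y_CO₂ = 287.1 / 1011 = 0.2838.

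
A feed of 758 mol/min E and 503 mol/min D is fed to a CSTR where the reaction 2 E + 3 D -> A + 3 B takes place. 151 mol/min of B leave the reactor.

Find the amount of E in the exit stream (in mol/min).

For B: n = n₀ + 3ξ → 151 = 0 + 3ξ, giving ξ = 50.33 mol/min.
Outlet amounts (n = n₀ + ν ξ):
  E: 758 − 2(50.33) = 657.3
  D: 503 − 3(50.33) = 352
  A: 0 + 1(50.33) = 50.33
  B: 0 + 3(50.33) = 151

657 mol/min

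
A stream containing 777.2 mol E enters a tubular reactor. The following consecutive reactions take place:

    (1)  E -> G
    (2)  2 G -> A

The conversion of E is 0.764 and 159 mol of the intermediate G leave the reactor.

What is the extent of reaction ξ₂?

ξ₂ = 217 mol

Conversion of E: E consumed = 1ξ₁ = 0.764 × 777.2 → ξ₁ = 593.8 mol.
G balance: n_G = 0 + 1ξ₁ − 2ξ₂ = 159 → ξ₂ = (1·593.8 − 159)/2 = 217.4 mol.
Outlet amounts (n = n₀ + Σ ν·ξ):
  E: 777.2 − 1(593.8) = 183.4
  G: 0 + 1(593.8) − 2(217.4) = 159
  A: 0 + 1(217.4) = 217.4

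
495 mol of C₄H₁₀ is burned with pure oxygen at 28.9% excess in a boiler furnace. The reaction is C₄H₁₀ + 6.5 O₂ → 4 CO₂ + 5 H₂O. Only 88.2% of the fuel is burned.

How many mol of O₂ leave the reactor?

Stoichiometric O₂ = 6.5 × 495 = 3218 mol; O₂ fed = 3218 × 1.289 = 4147 mol.
Fuel reacted = 0.882 × 495 → ξ = 436.6 mol.
Outlet (n = n₀ + ν ξ):
  C₄H₁₀: 495 − 1(436.6) = 58.41
  O₂: 4147 − 6.5(436.6) = 1310
  CO₂: 0 + 4(436.6) = 1746
  H₂O: 0 + 5(436.6) = 2183

1310 mol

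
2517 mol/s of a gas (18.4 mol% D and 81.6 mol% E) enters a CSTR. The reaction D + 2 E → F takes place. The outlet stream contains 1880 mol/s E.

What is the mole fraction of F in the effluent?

0.0371

For E: n = n₀ − 2ξ → 1880 = 2054 − 2ξ, giving ξ = 86.94 mol/s.
Outlet amounts (n = n₀ + ν ξ):
  D: 463.1 − 1(86.94) = 376.2
  E: 2054 − 2(86.94) = 1880
  F: 0 + 1(86.94) = 86.94
Total out = 2343 mol/s; y_F = 86.94 / 2343 = 0.0371.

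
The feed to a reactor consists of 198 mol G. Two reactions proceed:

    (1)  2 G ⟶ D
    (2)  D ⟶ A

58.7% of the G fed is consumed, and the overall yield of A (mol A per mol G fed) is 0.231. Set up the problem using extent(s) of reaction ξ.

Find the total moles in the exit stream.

Conversion of G: G consumed = 2ξ₁ = 0.587 × 198 → ξ₁ = 58.11 mol.
Yield of A: 1ξ₂ / 198 = 0.231 → ξ₂ = 45.74 mol.
Outlet amounts (n = n₀ + Σ ν·ξ):
  G: 198 − 2(58.11) = 81.77
  D: 0 + 1(58.11) − 1(45.74) = 12.38
  A: 0 + 1(45.74) = 45.74
Total out = 81.77 + 12.38 + 45.74 = 139.9 mol.

140 mol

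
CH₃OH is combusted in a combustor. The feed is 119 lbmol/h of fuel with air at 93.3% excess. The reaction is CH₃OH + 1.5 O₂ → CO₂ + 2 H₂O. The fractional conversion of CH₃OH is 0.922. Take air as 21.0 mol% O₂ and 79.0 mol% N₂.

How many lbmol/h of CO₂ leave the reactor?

Stoichiometric O₂ = 1.5 × 119 = 178.5 lbmol/h; O₂ fed = 178.5 × 1.933 = 345 lbmol/h.
N₂ fed = 345 × 79/21 = 1298 lbmol/h.
Fuel reacted = 0.922 × 119 → ξ = 109.7 lbmol/h.
Outlet (n = n₀ + ν ξ):
  CH₃OH: 119 − 1(109.7) = 9.282
  O₂: 345 − 1.5(109.7) = 180.5
  N₂: 1298 (inert)
  CO₂: 0 + 1(109.7) = 109.7
  H₂O: 0 + 2(109.7) = 219.4

110 lbmol/h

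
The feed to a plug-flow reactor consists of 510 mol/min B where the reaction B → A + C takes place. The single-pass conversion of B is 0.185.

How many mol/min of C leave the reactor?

B reacted = 0.185 × 510 = 94.35 mol/min; ν_B = −1, so ξ = 94.35/1 = 94.35 mol/min.
Outlet amounts (n = n₀ + ν ξ):
  B: 510 − 1(94.35) = 415.6
  A: 0 + 1(94.35) = 94.35
  C: 0 + 1(94.35) = 94.35

94.3 mol/min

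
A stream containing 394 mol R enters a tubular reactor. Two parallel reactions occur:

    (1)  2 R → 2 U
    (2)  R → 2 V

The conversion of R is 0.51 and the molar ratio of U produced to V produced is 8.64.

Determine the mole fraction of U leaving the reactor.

0.469

Conversion of R: R consumed = 0.51 × 394 = 200.9 mol = 2ξ₁ + 1ξ₂.
Selectivity: 2ξ₁ / (2ξ₂) = 8.64 → ξ₁ = 8.64 ξ₂.
Substitute: (2·8.64 + 1) ξ₂ = 200.9 → ξ₂ = 10.99 mol, ξ₁ = 94.97 mol.
Outlet amounts (n = n₀ + Σ ν·ξ):
  R: 394 − 2(94.97) − 1(10.99) = 193.1
  U: 0 + 2(94.97) = 189.9
  V: 0 + 2(10.99) = 21.98
Total out = 405 mol; y_U = 189.9 / 405 = 0.469.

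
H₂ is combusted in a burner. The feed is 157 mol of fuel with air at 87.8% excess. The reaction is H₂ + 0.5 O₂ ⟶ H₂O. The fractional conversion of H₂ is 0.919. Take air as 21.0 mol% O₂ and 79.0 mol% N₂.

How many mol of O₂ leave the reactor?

75.3 mol

Stoichiometric O₂ = 0.5 × 157 = 78.5 mol; O₂ fed = 78.5 × 1.878 = 147.4 mol.
N₂ fed = 147.4 × 79/21 = 554.6 mol.
Fuel reacted = 0.919 × 157 → ξ = 144.3 mol.
Outlet (n = n₀ + ν ξ):
  H₂: 157 − 1(144.3) = 12.72
  O₂: 147.4 − 0.5(144.3) = 75.28
  N₂: 554.6 (inert)
  H₂O: 0 + 1(144.3) = 144.3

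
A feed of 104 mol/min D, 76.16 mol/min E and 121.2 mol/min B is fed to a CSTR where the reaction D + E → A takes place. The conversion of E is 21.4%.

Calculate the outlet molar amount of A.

16.3 mol/min

E reacted = 0.214 × 76.16 = 16.3 mol/min; ν_E = −1, so ξ = 16.3/1 = 16.3 mol/min.
Outlet amounts (n = n₀ + ν ξ):
  D: 104 − 1(16.3) = 87.7
  E: 76.16 − 1(16.3) = 59.86
  A: 0 + 1(16.3) = 16.3
  B: 121.2 (inert)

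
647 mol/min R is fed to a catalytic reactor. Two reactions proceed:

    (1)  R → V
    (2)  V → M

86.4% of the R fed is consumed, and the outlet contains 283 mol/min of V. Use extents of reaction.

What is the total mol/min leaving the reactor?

Conversion of R: R consumed = 1ξ₁ = 0.864 × 647 → ξ₁ = 559 mol/min.
V balance: n_V = 0 + 1ξ₁ − 1ξ₂ = 283 → ξ₂ = (1·559 − 283)/1 = 276 mol/min.
Outlet amounts (n = n₀ + Σ ν·ξ):
  R: 647 − 1(559) = 87.99
  V: 0 + 1(559) − 1(276) = 283
  M: 0 + 1(276) = 276
Total out = 87.99 + 283 + 276 = 647 mol/min.

647 mol/min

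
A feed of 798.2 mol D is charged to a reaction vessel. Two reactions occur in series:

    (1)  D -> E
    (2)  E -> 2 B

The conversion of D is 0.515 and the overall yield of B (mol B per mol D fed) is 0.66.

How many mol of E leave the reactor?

Conversion of D: D consumed = 1ξ₁ = 0.515 × 798.2 → ξ₁ = 411.1 mol.
Yield of B: 2ξ₂ / 798.2 = 0.66 → ξ₂ = 263.4 mol.
Outlet amounts (n = n₀ + Σ ν·ξ):
  D: 798.2 − 1(411.1) = 387.1
  E: 0 + 1(411.1) − 1(263.4) = 147.7
  B: 0 + 2(263.4) = 526.8

148 mol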